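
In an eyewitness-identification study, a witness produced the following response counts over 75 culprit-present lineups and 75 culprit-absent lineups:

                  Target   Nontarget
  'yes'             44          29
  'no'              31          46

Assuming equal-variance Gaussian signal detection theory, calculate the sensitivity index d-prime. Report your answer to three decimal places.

d-prime = 0.507

H = 44/75 = 0.5867
FA = 29/75 = 0.3867
z(H) = z(0.5867) = 0.2191
z(FA) = z(0.3867) = -0.2879
d' = z(H) − z(FA) = 0.2191 − (-0.2879) = 0.5070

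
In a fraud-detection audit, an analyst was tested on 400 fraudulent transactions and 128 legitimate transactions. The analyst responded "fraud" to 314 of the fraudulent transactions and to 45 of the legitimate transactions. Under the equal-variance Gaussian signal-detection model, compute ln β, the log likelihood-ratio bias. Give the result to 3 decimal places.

H = 314/400 = 0.7850
FA = 45/128 = 0.3516
z(H) = z(0.7850) = 0.7892
z(FA) = z(0.3516) = -0.3810
ln β = −½·[z(H)² − z(FA)²] = −0.5 × (0.6228 − 0.1452) = -0.2388

ln β = -0.239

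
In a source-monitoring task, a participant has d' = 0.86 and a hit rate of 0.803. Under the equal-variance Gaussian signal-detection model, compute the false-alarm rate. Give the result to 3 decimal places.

false-alarm rate = 0.497

z(hit rate) = z(0.803) = 0.8524
z(FA) = z(H) − d' = 0.8524 − 0.86 = -0.0076
false-alarm rate = Φ(-0.0076) = 0.4970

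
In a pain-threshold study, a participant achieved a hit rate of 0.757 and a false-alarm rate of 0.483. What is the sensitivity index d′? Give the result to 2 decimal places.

d′ = 0.74

z(0.757) = 0.697, z(0.483) = -0.043
d' = z(H) − z(FA) = 0.697 − (-0.043) = 0.740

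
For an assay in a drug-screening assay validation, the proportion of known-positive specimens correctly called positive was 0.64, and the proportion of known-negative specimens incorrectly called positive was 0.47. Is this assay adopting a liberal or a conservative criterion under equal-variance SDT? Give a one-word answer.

z(H) = 0.358, z(FA) = -0.075
c = −½·(z(H) + z(FA)) = -0.1415
c < 0 → liberal criterion (biased toward responding “yes”).

liberal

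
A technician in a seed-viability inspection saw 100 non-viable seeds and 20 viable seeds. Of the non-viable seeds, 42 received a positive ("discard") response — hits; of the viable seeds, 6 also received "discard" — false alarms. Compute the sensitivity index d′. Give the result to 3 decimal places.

d′ = 0.323

H = 42/100 = 0.4200
FA = 6/20 = 0.3000
Φ⁻¹(H) = -0.2019
Φ⁻¹(FA) = -0.5244
d' = z(H) − z(FA) = -0.2019 − (-0.5244) = 0.3225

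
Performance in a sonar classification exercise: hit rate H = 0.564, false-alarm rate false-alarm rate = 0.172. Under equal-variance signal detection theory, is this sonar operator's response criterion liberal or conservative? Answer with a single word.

conservative

z(H) = 0.161, z(FA) = -0.946
c = −½·(z(H) + z(FA)) = 0.3925
c > 0 → conservative criterion (biased toward responding “no”).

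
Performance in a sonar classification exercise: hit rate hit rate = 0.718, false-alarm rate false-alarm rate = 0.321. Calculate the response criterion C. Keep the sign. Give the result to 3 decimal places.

z(H) = z(0.718) = 0.5769
z(FA) = z(0.321) = -0.4649
c = −½·[z(H) + z(FA)] = −0.5 × (0.5769 + (-0.4649)) = -0.0560
c < 0: the sonar operator has a liberal response bias.

C = -0.056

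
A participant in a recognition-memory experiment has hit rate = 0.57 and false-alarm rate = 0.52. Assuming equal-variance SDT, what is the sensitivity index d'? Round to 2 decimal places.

z(0.57) = 0.1764, z(0.52) = 0.0502
d' = z(H) − z(FA) = 0.1764 − 0.0502 = 0.1262

d' = 0.13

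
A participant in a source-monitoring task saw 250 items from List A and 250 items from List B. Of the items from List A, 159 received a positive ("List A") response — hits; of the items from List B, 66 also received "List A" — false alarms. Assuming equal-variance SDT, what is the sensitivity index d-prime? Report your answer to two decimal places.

d-prime = 0.98

H = 159/250 = 0.6360
FA = 66/250 = 0.2640
z(0.6360) = 0.348, z(0.2640) = -0.631
d' = z(H) − z(FA) = 0.348 − (-0.631) = 0.979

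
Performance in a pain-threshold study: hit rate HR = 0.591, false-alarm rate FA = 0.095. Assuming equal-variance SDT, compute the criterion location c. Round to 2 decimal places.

c = 0.54

z(0.591) = 0.2301, z(0.095) = -1.3106
c = −½·[z(H) + z(FA)] = −0.5 × (0.2301 + (-1.3106)) = 0.54025
c > 0: the participant has a conservative response bias.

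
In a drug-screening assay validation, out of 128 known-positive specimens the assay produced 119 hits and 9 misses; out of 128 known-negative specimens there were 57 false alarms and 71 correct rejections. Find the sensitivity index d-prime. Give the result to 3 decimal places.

d-prime = 1.611

H = 119/128 = 0.9297
FA = 57/128 = 0.4453
z(H) = 1.4736
z(FA) = -0.1375
d' = z(H) − z(FA) = 1.4736 − (-0.1375) = 1.6111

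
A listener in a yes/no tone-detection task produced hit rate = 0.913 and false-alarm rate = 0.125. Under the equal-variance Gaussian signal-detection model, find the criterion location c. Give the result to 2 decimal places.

c = -0.10

z(H) = 1.3595
z(FA) = -1.1503
c = −½·[z(H) + z(FA)] = −0.5 × (1.3595 + (-1.1503)) = -0.1046
c < 0: the listener has a liberal response bias.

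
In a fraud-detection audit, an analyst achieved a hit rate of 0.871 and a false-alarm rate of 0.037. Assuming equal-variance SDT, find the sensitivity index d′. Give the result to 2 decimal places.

z(0.871) = 1.1311, z(0.037) = -1.7866
d' = z(H) − z(FA) = 1.1311 − (-1.7866) = 2.9177

d′ = 2.92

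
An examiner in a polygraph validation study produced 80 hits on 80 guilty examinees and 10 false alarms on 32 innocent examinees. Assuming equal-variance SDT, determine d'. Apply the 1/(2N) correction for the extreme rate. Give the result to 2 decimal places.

d' = 2.99

The hit rate is 80/80 = 1, so apply the 1/(2N) correction: H → 1 − 1/(2·80) = 0.99375.
z(H) = z(0.99375) = 2.498
z(FA) = z(0.31250) = -0.489
d' = 2.498 − (-0.489) = 2.987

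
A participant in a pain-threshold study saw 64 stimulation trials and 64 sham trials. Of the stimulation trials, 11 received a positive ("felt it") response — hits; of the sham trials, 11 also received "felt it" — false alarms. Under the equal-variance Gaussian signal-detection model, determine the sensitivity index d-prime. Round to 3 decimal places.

d-prime = 0.000

H = 11/64 = 0.1719
FA = 11/64 = 0.1719
Φ⁻¹(H) = -0.9467
Φ⁻¹(FA) = -0.9467
d' = z(H) − z(FA) = -0.9467 − (-0.9467) = 0.0000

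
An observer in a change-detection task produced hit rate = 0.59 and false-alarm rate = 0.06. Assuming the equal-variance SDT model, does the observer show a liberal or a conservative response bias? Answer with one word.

conservative

z(H) = 0.228, z(FA) = -1.555
c = −½·(z(H) + z(FA)) = 0.6635
c > 0 → conservative criterion (biased toward responding “no”).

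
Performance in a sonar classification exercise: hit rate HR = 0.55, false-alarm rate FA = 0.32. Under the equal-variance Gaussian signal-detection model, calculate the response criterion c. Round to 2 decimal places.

c = 0.17

z(0.55) = 0.126, z(0.32) = -0.468
c = −½·[z(H) + z(FA)] = −0.5 × (0.126 + (-0.468)) = 0.171
c > 0: the sonar operator has a conservative response bias.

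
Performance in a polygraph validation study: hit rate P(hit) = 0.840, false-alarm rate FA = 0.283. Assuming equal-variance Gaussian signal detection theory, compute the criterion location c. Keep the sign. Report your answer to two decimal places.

z(H) = z(0.840) = 0.9945
z(FA) = z(0.283) = -0.5740
c = −½·[z(H) + z(FA)] = −0.5 × (0.9945 + (-0.5740)) = -0.21025

c = -0.21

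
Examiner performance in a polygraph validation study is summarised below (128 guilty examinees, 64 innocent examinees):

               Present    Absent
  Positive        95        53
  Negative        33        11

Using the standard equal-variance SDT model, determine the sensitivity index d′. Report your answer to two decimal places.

H = 95/128 = 0.7422
FA = 53/64 = 0.8281
z(H) = z(0.7422) = 0.650
z(FA) = z(0.8281) = 0.947
d' = z(H) − z(FA) = 0.650 − 0.947 = -0.297

d′ = -0.30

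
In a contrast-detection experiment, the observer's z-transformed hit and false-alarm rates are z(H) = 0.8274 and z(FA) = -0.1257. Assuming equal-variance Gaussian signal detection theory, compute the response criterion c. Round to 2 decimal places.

c = −½·[z(H) + z(FA)] = −½·(0.8274 + (-0.1257)) = -0.35085

c = -0.35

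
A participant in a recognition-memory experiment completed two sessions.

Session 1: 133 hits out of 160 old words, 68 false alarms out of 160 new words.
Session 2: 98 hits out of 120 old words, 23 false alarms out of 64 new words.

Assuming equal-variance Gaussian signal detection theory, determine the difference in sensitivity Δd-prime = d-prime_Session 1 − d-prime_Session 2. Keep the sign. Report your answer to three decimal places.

Session 1: z(0.8313) = 0.9593, z(0.4250) = -0.1891, d' = 1.1484
Session 2: z(0.8167) = 0.9029, z(0.3594) = -0.3601, d' = 1.2630
Δd' = d'_Session 1 − d'_Session 2 = 1.1484 − 1.2630 = -0.1146
Session 2 has the higher sensitivity.

Δd-prime = -0.115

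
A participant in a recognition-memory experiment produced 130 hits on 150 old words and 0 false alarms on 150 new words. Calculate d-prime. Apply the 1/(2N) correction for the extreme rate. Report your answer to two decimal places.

The false-alarm rate is 0/150 = 0, so apply the 1/(2N) correction: FA → 1/(2·150) = 0.00333.
z(H) = z(0.86667) = 1.111
z(FA) = z(0.00333) = -2.713
d' = 1.111 − (-2.713) = 3.824

d-prime = 3.82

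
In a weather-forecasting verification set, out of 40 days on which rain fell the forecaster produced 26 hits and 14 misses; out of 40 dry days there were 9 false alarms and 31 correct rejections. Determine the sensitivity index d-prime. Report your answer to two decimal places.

d-prime = 1.14

H = 26/40 = 0.6500
FA = 9/40 = 0.2250
Φ⁻¹(H) = 0.385
Φ⁻¹(FA) = -0.755
d' = z(H) − z(FA) = 0.385 − (-0.755) = 1.140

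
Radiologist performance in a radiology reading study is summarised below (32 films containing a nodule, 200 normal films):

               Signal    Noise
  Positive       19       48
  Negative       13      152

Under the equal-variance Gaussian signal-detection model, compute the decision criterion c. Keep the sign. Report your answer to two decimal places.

c = 0.23

H = 19/32 = 0.5938
FA = 48/200 = 0.2400
z(H) = 0.2373
z(FA) = -0.7063
c = −½·[z(H) + z(FA)] = −0.5 × (0.2373 + (-0.7063)) = 0.2345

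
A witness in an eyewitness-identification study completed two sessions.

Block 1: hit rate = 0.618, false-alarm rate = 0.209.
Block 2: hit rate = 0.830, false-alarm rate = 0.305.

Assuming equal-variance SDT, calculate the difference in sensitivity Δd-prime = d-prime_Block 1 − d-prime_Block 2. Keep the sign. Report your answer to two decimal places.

Block 1: z(0.618) = 0.300, z(0.209) = -0.810, d' = 1.110
Block 2: z(0.830) = 0.954, z(0.305) = -0.510, d' = 1.464
Δd' = d'_Block 1 − d'_Block 2 = 1.110 − 1.464 = -0.354
Block 2 has the higher sensitivity.

Δd-prime = -0.35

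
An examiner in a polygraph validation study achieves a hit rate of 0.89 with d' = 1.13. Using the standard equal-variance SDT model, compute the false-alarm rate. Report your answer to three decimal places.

false-alarm rate = 0.538

z(hit rate) = z(0.89) = 1.2265
z(FA) = z(H) − d' = 1.2265 − 1.13 = 0.0965
false-alarm rate = Φ(0.0965) = 0.5384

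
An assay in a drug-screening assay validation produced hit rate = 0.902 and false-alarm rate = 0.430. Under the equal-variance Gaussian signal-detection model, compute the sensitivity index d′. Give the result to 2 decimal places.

d′ = 1.47

z(H) = 1.293
z(FA) = -0.176
d' = z(H) − z(FA) = 1.293 − (-0.176) = 1.469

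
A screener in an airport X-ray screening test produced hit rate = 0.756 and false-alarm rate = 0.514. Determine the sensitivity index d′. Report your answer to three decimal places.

d′ = 0.658

z(0.756) = 0.6935, z(0.514) = 0.0351
d' = z(H) − z(FA) = 0.6935 − 0.0351 = 0.6584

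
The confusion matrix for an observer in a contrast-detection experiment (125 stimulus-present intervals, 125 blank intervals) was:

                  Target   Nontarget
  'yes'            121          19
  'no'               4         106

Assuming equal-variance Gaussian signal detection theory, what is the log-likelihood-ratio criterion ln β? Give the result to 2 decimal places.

H = 121/125 = 0.9680
FA = 19/125 = 0.1520
z(H) = z(0.9680) = 1.852
z(FA) = z(0.1520) = -1.028
ln β = −½·[z(H)² − z(FA)²] = −0.5 × (3.430 − 1.057) = -1.1865

ln β = -1.19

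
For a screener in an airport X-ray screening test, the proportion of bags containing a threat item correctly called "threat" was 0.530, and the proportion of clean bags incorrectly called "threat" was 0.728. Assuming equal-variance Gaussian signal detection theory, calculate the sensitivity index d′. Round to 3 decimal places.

z(0.530) = 0.0753, z(0.728) = 0.6068
d' = z(H) − z(FA) = 0.0753 − 0.6068 = -0.5315

d′ = -0.532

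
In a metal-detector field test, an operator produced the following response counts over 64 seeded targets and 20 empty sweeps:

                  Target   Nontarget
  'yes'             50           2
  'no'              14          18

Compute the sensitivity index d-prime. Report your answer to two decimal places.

d-prime = 2.06

H = 50/64 = 0.7812
FA = 2/20 = 0.1000
z(H) = z(0.7812) = 0.7763
z(FA) = z(0.1000) = -1.2816
d' = z(H) − z(FA) = 0.7763 − (-1.2816) = 2.0579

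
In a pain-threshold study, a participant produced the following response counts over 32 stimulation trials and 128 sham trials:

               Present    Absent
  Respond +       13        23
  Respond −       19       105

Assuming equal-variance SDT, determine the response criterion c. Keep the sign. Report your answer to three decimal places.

H = 13/32 = 0.4062
FA = 23/128 = 0.1797
z(H) = -0.2373
z(FA) = -0.9165
c = −½·[z(H) + z(FA)] = −0.5 × (-0.2373 + (-0.9165)) = 0.5769

c = 0.577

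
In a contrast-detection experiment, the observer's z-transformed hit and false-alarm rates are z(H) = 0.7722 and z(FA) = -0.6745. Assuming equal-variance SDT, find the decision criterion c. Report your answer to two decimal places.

c = -0.05

c = −½·[z(H) + z(FA)] = −½·(0.7722 + (-0.6745)) = -0.04885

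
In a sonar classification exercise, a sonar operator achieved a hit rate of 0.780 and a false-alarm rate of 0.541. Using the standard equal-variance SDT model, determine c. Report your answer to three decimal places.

Φ⁻¹(H) = 0.7722
Φ⁻¹(FA) = 0.1030
c = −½·[z(H) + z(FA)] = −0.5 × (0.7722 + 0.1030) = -0.4376
c < 0: the sonar operator has a liberal response bias.

c = -0.438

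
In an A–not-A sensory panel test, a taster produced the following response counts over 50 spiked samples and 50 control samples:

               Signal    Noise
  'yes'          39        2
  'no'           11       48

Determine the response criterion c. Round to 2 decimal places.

c = 0.49

H = 39/50 = 0.7800
FA = 2/50 = 0.0400
z(0.7800) = 0.7722, z(0.0400) = -1.7507
c = −½·[z(H) + z(FA)] = −0.5 × (0.7722 + (-1.7507)) = 0.48925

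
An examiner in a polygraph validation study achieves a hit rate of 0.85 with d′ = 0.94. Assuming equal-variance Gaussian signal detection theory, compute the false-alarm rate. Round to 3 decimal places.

false-alarm rate = 0.538

z(hit rate) = z(0.85) = 1.0364
z(FA) = z(H) − d' = 1.0364 − 0.94 = 0.0964
false-alarm rate = Φ(0.0964) = 0.5384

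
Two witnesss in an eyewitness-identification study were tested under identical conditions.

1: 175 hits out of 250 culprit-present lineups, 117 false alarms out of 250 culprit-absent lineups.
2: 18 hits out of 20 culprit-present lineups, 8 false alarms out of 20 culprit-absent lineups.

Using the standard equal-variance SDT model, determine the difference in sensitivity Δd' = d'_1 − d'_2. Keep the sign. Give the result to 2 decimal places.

Δd' = -0.93

1: z(0.7000) = 0.524, z(0.4680) = -0.080, d' = 0.604
2: z(0.9000) = 1.282, z(0.4000) = -0.253, d' = 1.535
Δd' = d'_1 − d'_2 = 0.604 − 1.535 = -0.931
2 has the higher sensitivity.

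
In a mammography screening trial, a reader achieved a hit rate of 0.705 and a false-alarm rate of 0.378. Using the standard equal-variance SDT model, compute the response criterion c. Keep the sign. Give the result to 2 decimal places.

z(0.705) = 0.5388, z(0.378) = -0.3107
c = −½·[z(H) + z(FA)] = −0.5 × (0.5388 + (-0.3107)) = -0.11405

c = -0.11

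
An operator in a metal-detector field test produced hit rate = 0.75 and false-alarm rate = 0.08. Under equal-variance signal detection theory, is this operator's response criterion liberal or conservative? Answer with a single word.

z(H) = 0.674, z(FA) = -1.405
c = −½·(z(H) + z(FA)) = 0.3655
c > 0 → conservative criterion (biased toward responding “no”).

conservative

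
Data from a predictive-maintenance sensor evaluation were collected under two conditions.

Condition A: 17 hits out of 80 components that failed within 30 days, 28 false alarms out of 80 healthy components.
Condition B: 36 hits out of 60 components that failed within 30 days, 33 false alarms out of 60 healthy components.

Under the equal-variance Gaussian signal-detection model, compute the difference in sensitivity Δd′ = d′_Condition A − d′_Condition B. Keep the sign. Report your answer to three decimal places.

Δd′ = -0.540

Condition A: z(0.2125) = -0.7978, z(0.3500) = -0.3853, d' = -0.4125
Condition B: z(0.6000) = 0.2533, z(0.5500) = 0.1257, d' = 0.1276
Δd' = d'_Condition A − d'_Condition B = -0.4125 − 0.1276 = -0.5401
Condition B has the higher sensitivity.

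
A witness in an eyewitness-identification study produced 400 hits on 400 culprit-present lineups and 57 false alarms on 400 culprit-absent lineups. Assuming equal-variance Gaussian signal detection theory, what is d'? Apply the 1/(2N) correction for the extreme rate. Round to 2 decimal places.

d' = 4.09

The hit rate is 400/400 = 1, so apply the 1/(2N) correction: H → 1 − 1/(2·400) = 0.99875.
z(H) = z(0.99875) = 3.023
z(FA) = z(0.14250) = -1.069
d' = 3.023 − (-1.069) = 4.092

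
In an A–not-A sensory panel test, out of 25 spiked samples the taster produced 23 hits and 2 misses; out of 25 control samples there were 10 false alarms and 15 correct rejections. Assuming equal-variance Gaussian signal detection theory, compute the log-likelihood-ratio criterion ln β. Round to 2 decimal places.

ln β = -0.96

H = 23/25 = 0.9200
FA = 10/25 = 0.4000
Φ⁻¹(H) = Φ⁻¹(0.9200) = 1.405
Φ⁻¹(FA) = Φ⁻¹(0.4000) = -0.253
ln β = −½·[z(H)² − z(FA)²] = −0.5 × (1.974 − 0.064) = -0.955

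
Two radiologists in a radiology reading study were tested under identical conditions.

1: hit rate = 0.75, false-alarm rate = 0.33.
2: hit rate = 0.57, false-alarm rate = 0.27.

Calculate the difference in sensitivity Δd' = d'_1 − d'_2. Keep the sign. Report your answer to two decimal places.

Δd' = 0.33

1: z(0.75) = 0.674, z(0.33) = -0.440, d' = 1.114
2: z(0.57) = 0.176, z(0.27) = -0.613, d' = 0.789
Δd' = d'_1 − d'_2 = 1.114 − 0.789 = 0.325
1 has the higher sensitivity.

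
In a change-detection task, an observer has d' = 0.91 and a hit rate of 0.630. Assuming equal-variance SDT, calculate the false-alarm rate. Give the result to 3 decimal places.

z(hit rate) = z(0.630) = 0.3319
z(FA) = z(H) − d' = 0.3319 − 0.91 = -0.5781
false-alarm rate = Φ(-0.5781) = 0.2816

false-alarm rate = 0.282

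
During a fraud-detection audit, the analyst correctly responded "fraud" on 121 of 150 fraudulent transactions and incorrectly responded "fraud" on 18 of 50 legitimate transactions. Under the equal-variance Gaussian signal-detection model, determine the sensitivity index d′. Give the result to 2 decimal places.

H = 121/150 = 0.8067
FA = 18/50 = 0.3600
z(H) = z(0.8067) = 0.866
z(FA) = z(0.3600) = -0.358
d' = z(H) − z(FA) = 0.866 − (-0.358) = 1.224

d′ = 1.22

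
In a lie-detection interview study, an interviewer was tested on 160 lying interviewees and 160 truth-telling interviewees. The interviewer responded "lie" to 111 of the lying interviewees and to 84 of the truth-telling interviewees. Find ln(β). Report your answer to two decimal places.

H = 111/160 = 0.6937
FA = 84/160 = 0.5250
z(H) = z(0.6937) = 0.506
z(FA) = z(0.5250) = 0.063
ln β = −½·[z(H)² − z(FA)²] = −0.5 × (0.256 − 0.004) = -0.126

ln β = -0.13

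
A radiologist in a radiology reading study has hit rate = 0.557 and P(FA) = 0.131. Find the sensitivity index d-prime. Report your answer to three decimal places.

d-prime = 1.265

z(0.557) = 0.1434, z(0.131) = -1.1217
d' = z(H) − z(FA) = 0.1434 − (-1.1217) = 1.2651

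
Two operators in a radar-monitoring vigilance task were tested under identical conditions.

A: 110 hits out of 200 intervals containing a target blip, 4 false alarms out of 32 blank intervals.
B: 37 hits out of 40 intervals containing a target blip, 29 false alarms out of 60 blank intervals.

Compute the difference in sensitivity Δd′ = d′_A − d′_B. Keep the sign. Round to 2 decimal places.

A: z(0.5500) = 0.126, z(0.1250) = -1.150, d' = 1.276
B: z(0.9250) = 1.440, z(0.4833) = -0.042, d' = 1.482
Δd' = d'_A − d'_B = 1.276 − 1.482 = -0.206
B has the higher sensitivity.

Δd′ = -0.21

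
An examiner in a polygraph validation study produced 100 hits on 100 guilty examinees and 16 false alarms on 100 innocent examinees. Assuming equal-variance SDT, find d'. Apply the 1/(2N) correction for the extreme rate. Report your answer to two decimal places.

d' = 3.57

The hit rate is 100/100 = 1, so apply the 1/(2N) correction: H → 1 − 1/(2·100) = 0.99500.
z(H) = z(0.99500) = 2.576
z(FA) = z(0.16000) = -0.994
d' = 2.576 − (-0.994) = 3.570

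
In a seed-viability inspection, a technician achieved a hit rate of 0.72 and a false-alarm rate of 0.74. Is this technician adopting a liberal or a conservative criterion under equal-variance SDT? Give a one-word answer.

z(H) = 0.583, z(FA) = 0.643
c = −½·(z(H) + z(FA)) = -0.613
c < 0 → liberal criterion (biased toward responding “yes”).

liberal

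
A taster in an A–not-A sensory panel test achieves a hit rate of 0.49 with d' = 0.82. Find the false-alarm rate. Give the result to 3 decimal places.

z(hit rate) = z(0.49) = -0.0251
z(FA) = z(H) − d' = -0.0251 − 0.82 = -0.8451
false-alarm rate = Φ(-0.8451) = 0.1990

false-alarm rate = 0.199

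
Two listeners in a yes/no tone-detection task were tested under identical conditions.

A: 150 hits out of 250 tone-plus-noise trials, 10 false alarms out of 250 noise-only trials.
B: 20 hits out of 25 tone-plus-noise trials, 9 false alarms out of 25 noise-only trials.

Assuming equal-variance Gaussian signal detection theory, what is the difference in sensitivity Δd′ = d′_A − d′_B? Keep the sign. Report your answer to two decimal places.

A: z(0.6000) = 0.253, z(0.0400) = -1.751, d' = 2.004
B: z(0.8000) = 0.842, z(0.3600) = -0.358, d' = 1.200
Δd' = d'_A − d'_B = 2.004 − 1.200 = 0.804
A has the higher sensitivity.

Δd′ = 0.80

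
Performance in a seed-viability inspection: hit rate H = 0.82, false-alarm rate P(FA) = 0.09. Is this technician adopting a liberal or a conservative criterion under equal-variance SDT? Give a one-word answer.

z(H) = 0.915, z(FA) = -1.341
c = −½·(z(H) + z(FA)) = 0.213
c > 0 → conservative criterion (biased toward responding “no”).

conservative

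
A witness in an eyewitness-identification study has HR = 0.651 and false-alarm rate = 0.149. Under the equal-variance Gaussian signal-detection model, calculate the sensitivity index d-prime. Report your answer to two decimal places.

Φ⁻¹(H) = 0.3880
Φ⁻¹(FA) = -1.0407
d' = z(H) − z(FA) = 0.3880 − (-1.0407) = 1.4287

d-prime = 1.43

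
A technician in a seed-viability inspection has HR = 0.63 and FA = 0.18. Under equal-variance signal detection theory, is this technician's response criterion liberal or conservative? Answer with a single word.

z(H) = 0.332, z(FA) = -0.915
c = −½·(z(H) + z(FA)) = 0.2915
c > 0 → conservative criterion (biased toward responding “no”).

conservative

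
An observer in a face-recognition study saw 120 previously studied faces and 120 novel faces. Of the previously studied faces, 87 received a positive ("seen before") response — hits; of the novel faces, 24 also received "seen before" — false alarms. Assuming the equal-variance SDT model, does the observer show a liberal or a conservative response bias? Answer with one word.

conservative

z(H) = 0.598, z(FA) = -0.842
c = −½·(z(H) + z(FA)) = 0.122
c > 0 → conservative criterion (biased toward responding “no”).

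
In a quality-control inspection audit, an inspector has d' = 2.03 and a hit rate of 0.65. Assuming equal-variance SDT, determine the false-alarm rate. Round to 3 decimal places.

false-alarm rate = 0.050

z(hit rate) = z(0.65) = 0.3853
z(FA) = z(H) − d' = 0.3853 − 2.03 = -1.6447
false-alarm rate = Φ(-1.6447) = 0.0500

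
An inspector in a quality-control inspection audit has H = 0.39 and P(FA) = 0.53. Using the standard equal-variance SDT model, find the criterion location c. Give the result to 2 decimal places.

Φ⁻¹(H) = Φ⁻¹(0.39) = -0.2793
Φ⁻¹(FA) = Φ⁻¹(0.53) = 0.0753
c = −½·[z(H) + z(FA)] = −0.5 × (-0.2793 + 0.0753) = 0.1020
c > 0: the inspector has a conservative response bias.

c = 0.10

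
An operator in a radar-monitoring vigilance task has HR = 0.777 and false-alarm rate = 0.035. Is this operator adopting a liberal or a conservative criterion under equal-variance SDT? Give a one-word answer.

conservative

z(H) = 0.762, z(FA) = -1.812
c = −½·(z(H) + z(FA)) = 0.525
c > 0 → conservative criterion (biased toward responding “no”).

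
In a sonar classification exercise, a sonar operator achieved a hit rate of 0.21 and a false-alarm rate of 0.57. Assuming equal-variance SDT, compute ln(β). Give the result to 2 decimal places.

Φ⁻¹(H) = Φ⁻¹(0.21) = -0.806
Φ⁻¹(FA) = Φ⁻¹(0.57) = 0.176
ln β = −½·[z(H)² − z(FA)²] = −0.5 × (0.650 − 0.031) = -0.3095

ln β = -0.31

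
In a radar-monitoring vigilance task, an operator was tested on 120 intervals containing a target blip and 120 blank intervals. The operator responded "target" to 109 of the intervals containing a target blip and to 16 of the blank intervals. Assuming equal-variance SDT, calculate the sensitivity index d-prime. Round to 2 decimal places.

H = 109/120 = 0.9083
FA = 16/120 = 0.1333
Φ⁻¹(0.9083) = 1.330, Φ⁻¹(0.1333) = -1.111
d' = z(H) − z(FA) = 1.330 − (-1.111) = 2.441

d-prime = 2.44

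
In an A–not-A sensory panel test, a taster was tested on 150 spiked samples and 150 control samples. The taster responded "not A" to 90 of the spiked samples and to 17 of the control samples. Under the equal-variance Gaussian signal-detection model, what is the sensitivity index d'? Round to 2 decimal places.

H = 90/150 = 0.6000
FA = 17/150 = 0.1133
z(H) = 0.2533
z(FA) = -1.2092
d' = z(H) − z(FA) = 0.2533 − (-1.2092) = 1.4625

d' = 1.46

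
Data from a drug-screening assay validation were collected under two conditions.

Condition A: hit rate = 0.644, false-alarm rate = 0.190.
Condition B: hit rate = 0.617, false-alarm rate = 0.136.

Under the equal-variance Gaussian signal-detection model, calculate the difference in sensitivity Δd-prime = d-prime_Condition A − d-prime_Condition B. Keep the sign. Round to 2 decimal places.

Condition A: z(0.644) = 0.369, z(0.190) = -0.878, d' = 1.247
Condition B: z(0.617) = 0.298, z(0.136) = -1.098, d' = 1.396
Δd' = d'_Condition A − d'_Condition B = 1.247 − 1.396 = -0.149
Condition B has the higher sensitivity.

Δd-prime = -0.15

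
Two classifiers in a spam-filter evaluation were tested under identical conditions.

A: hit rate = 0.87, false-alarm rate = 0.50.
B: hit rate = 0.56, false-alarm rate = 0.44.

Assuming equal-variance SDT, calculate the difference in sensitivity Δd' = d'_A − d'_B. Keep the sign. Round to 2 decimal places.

Δd' = 0.82

A: z(0.87) = 1.126, z(0.50) = 0.000, d' = 1.126
B: z(0.56) = 0.151, z(0.44) = -0.151, d' = 0.302
Δd' = d'_A − d'_B = 1.126 − 0.302 = 0.824
A has the higher sensitivity.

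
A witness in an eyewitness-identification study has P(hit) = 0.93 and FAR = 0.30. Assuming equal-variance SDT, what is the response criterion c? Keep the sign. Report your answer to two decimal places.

c = -0.48

z(H) = z(0.93) = 1.476
z(FA) = z(0.30) = -0.524
c = −½·[z(H) + z(FA)] = −0.5 × (1.476 + (-0.524)) = -0.476
c < 0: the witness has a liberal response bias.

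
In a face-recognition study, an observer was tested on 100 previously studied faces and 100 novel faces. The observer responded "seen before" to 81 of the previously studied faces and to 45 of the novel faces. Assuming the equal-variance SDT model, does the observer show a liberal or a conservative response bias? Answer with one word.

z(H) = 0.878, z(FA) = -0.126
c = −½·(z(H) + z(FA)) = -0.376
c < 0 → liberal criterion (biased toward responding “yes”).

liberal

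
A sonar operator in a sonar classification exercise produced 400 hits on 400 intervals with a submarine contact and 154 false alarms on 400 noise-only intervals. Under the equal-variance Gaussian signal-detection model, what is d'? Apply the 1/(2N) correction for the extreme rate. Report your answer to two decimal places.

d' = 3.32

The hit rate is 400/400 = 1, so apply the 1/(2N) correction: H → 1 − 1/(2·400) = 0.99875.
z(H) = z(0.99875) = 3.023
z(FA) = z(0.38500) = -0.292
d' = 3.023 − (-0.292) = 3.315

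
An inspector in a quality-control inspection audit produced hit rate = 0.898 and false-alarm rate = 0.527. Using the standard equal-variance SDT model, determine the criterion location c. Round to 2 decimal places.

c = -0.67

Φ⁻¹(H) = Φ⁻¹(0.898) = 1.270
Φ⁻¹(FA) = Φ⁻¹(0.527) = 0.068
c = −½·[z(H) + z(FA)] = −0.5 × (1.270 + 0.068) = -0.669
c < 0: the inspector has a liberal response bias.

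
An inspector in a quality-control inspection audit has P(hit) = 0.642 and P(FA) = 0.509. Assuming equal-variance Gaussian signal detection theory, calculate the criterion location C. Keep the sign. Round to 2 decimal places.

C = -0.19

z(0.642) = 0.364, z(0.509) = 0.023
c = −½·[z(H) + z(FA)] = −0.5 × (0.364 + 0.023) = -0.1935
c < 0: the inspector has a liberal response bias.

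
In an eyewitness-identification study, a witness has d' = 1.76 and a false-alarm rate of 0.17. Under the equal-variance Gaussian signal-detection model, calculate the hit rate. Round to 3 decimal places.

z(false-alarm rate) = z(0.17) = -0.9542
z(H) = z(FA) + d' = -0.9542 + 1.76 = 0.8058
hit rate = Φ(0.8058) = 0.7898

hit rate = 0.790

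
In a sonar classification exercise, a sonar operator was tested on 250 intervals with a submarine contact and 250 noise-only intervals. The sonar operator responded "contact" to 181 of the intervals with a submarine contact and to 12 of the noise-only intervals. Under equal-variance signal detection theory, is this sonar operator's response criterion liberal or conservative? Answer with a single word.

conservative

z(H) = 0.595, z(FA) = -1.665
c = −½·(z(H) + z(FA)) = 0.535
c > 0 → conservative criterion (biased toward responding “no”).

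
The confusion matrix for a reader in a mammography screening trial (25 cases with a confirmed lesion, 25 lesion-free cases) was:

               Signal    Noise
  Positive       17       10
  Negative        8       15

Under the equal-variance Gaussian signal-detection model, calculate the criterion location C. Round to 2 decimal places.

H = 17/25 = 0.6800
FA = 10/25 = 0.4000
z(H) = z(0.6800) = 0.468
z(FA) = z(0.4000) = -0.253
c = −½·[z(H) + z(FA)] = −0.5 × (0.468 + (-0.253)) = -0.1075
c < 0: the reader has a liberal response bias.

C = -0.11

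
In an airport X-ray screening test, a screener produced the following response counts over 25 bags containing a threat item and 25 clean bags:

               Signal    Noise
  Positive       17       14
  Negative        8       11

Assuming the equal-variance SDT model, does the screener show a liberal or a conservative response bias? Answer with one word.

liberal

z(H) = 0.468, z(FA) = 0.151
c = −½·(z(H) + z(FA)) = -0.3095
c < 0 → liberal criterion (biased toward responding “yes”).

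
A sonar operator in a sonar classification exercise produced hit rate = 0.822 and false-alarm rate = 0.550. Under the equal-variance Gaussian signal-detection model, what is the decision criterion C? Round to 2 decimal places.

C = -0.52

z(0.822) = 0.923, z(0.550) = 0.126
c = −½·[z(H) + z(FA)] = −0.5 × (0.923 + 0.126) = -0.5245
c < 0: the sonar operator has a liberal response bias.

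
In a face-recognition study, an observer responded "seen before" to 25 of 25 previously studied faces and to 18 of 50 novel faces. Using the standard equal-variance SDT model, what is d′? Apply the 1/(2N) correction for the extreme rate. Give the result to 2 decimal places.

d′ = 2.41

The hit rate is 25/25 = 1, so apply the 1/(2N) correction: H → 1 − 1/(2·25) = 0.98000.
z(H) = z(0.98000) = 2.054
z(FA) = z(0.36000) = -0.358
d' = 2.054 − (-0.358) = 2.412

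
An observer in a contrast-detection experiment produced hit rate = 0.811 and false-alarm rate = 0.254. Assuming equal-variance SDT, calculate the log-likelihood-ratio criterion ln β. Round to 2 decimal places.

z(0.811) = 0.882, z(0.254) = -0.662
ln β = −½·[z(H)² − z(FA)²] = −0.5 × (0.778 − 0.438) = -0.170

ln β = -0.17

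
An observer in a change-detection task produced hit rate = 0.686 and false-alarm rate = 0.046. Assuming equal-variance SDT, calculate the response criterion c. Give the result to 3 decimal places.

c = 0.600

Φ⁻¹(0.686) = 0.4845, Φ⁻¹(0.046) = -1.6849
c = −½·[z(H) + z(FA)] = −0.5 × (0.4845 + (-1.6849)) = 0.6002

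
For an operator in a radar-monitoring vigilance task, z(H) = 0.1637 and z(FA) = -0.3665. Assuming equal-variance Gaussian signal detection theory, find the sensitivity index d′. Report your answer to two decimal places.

d' = z(H) − z(FA) = 0.1637 − (-0.3665) = 0.5302

d′ = 0.53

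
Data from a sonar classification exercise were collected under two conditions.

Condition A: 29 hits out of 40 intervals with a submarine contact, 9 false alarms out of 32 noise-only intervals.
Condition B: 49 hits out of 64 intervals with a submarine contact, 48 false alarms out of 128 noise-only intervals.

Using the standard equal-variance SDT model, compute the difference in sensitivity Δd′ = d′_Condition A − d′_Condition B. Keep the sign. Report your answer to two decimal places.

Condition A: z(0.7250) = 0.598, z(0.2812) = -0.579, d' = 1.177
Condition B: z(0.7656) = 0.724, z(0.3750) = -0.319, d' = 1.043
Δd' = d'_Condition A − d'_Condition B = 1.177 − 1.043 = 0.134
Condition A has the higher sensitivity.

Δd′ = 0.13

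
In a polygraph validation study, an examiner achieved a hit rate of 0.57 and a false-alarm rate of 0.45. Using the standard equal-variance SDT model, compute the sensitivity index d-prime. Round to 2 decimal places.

z(0.57) = 0.176, z(0.45) = -0.126
d' = z(H) − z(FA) = 0.176 − (-0.126) = 0.302

d-prime = 0.30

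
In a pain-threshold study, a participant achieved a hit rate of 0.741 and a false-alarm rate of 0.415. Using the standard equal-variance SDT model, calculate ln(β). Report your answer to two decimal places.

z(0.741) = 0.646, z(0.415) = -0.215
ln β = −½·[z(H)² − z(FA)²] = −0.5 × (0.417 − 0.046) = -0.1855

ln β = -0.19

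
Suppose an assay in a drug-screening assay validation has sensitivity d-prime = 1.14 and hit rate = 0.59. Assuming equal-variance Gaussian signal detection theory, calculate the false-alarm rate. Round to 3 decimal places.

z(hit rate) = z(0.59) = 0.2275
z(FA) = z(H) − d' = 0.2275 − 1.14 = -0.9125
false-alarm rate = Φ(-0.9125) = 0.1808

false-alarm rate = 0.181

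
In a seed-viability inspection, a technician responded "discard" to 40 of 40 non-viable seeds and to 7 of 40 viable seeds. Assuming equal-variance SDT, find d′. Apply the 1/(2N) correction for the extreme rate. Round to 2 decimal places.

The hit rate is 40/40 = 1, so apply the 1/(2N) correction: H → 1 − 1/(2·40) = 0.98750.
z(H) = z(0.98750) = 2.241
z(FA) = z(0.17500) = -0.935
d' = 2.241 − (-0.935) = 3.176

d′ = 3.18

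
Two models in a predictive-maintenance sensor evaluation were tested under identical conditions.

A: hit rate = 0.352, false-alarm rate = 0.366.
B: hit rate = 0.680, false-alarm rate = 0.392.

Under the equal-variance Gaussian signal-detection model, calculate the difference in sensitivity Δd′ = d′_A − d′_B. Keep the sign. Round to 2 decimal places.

A: z(0.352) = -0.380, z(0.366) = -0.342, d' = -0.038
B: z(0.680) = 0.468, z(0.392) = -0.274, d' = 0.742
Δd' = d'_A − d'_B = -0.038 − 0.742 = -0.780
B has the higher sensitivity.

Δd′ = -0.78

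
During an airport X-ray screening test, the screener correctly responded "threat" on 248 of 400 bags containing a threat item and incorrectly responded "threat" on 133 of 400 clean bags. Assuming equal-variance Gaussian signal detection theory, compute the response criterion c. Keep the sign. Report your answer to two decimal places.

c = 0.06

H = 248/400 = 0.6200
FA = 133/400 = 0.3325
Φ⁻¹(H) = 0.305
Φ⁻¹(FA) = -0.433
c = −½·[z(H) + z(FA)] = −0.5 × (0.305 + (-0.433)) = 0.064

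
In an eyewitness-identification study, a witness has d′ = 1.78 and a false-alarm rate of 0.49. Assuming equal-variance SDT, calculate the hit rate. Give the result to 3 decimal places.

z(false-alarm rate) = z(0.49) = -0.0251
z(H) = z(FA) + d' = -0.0251 + 1.78 = 1.7549
hit rate = Φ(1.7549) = 0.9604

hit rate = 0.960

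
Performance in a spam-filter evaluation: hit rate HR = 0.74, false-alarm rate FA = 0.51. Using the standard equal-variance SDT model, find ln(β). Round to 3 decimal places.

Φ⁻¹(0.74) = 0.6433, Φ⁻¹(0.51) = 0.0251
ln β = −½·[z(H)² − z(FA)²] = −0.5 × (0.4138 − 0.0006) = -0.2066

ln β = -0.207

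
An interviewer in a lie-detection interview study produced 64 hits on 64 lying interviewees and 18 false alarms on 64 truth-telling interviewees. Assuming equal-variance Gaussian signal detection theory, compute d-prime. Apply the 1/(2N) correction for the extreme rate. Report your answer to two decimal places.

The hit rate is 64/64 = 1, so apply the 1/(2N) correction: H → 1 − 1/(2·64) = 0.99219.
z(H) = z(0.99219) = 2.418
z(FA) = z(0.28125) = -0.579
d' = 2.418 − (-0.579) = 2.997

d-prime = 3.00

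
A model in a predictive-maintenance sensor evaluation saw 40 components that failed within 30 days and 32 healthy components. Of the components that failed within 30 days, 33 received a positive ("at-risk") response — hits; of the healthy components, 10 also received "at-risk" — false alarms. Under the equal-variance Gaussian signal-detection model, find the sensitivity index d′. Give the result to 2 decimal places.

d′ = 1.42

H = 33/40 = 0.8250
FA = 10/32 = 0.3125
z(0.8250) = 0.935, z(0.3125) = -0.489
d' = z(H) − z(FA) = 0.935 − (-0.489) = 1.424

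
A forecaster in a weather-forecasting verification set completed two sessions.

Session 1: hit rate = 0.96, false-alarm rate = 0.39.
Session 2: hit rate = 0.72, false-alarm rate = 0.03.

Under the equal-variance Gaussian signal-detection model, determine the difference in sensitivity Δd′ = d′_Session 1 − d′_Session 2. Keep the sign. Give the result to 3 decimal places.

Session 1: z(0.96) = 1.7507, z(0.39) = -0.2793, d' = 2.0300
Session 2: z(0.72) = 0.5828, z(0.03) = -1.8808, d' = 2.4636
Δd' = d'_Session 1 − d'_Session 2 = 2.0300 − 2.4636 = -0.4336
Session 2 has the higher sensitivity.

Δd′ = -0.434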